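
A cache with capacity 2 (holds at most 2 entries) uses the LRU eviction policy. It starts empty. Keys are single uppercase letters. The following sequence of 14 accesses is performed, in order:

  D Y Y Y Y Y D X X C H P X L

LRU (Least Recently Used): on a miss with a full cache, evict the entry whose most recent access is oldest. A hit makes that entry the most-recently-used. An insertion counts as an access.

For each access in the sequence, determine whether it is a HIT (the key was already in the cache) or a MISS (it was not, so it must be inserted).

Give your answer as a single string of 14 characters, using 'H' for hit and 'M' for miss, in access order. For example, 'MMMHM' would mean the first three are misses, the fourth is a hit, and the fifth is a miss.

LRU simulation (capacity=2):
  1. access D: MISS. Cache (LRU->MRU): [D]
  2. access Y: MISS. Cache (LRU->MRU): [D Y]
  3. access Y: HIT. Cache (LRU->MRU): [D Y]
  4. access Y: HIT. Cache (LRU->MRU): [D Y]
  5. access Y: HIT. Cache (LRU->MRU): [D Y]
  6. access Y: HIT. Cache (LRU->MRU): [D Y]
  7. access D: HIT. Cache (LRU->MRU): [Y D]
  8. access X: MISS, evict Y. Cache (LRU->MRU): [D X]
  9. access X: HIT. Cache (LRU->MRU): [D X]
  10. access C: MISS, evict D. Cache (LRU->MRU): [X C]
  11. access H: MISS, evict X. Cache (LRU->MRU): [C H]
  12. access P: MISS, evict C. Cache (LRU->MRU): [H P]
  13. access X: MISS, evict H. Cache (LRU->MRU): [P X]
  14. access L: MISS, evict P. Cache (LRU->MRU): [X L]
Total: 6 hits, 8 misses, 6 evictions

Answer: MMHHHHHMHMMMMM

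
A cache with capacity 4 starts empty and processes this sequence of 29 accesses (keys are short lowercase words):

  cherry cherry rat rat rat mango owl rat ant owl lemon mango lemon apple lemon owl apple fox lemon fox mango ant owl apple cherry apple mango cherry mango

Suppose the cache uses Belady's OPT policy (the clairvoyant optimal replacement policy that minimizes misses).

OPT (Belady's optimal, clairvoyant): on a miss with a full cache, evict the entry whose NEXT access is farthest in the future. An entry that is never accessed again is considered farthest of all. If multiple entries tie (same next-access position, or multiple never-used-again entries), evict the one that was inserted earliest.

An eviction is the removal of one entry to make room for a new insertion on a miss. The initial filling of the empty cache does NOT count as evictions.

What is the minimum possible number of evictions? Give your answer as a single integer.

OPT (Belady) simulation (capacity=4):
  1. access cherry: MISS. Cache: [cherry]
  2. access cherry: HIT. Next use of cherry: step 25. Cache: [cherry]
  3. access rat: MISS. Cache: [cherry rat]
  4. access rat: HIT. Next use of rat: step 5. Cache: [cherry rat]
  5. access rat: HIT. Next use of rat: step 8. Cache: [cherry rat]
  6. access mango: MISS. Cache: [cherry rat mango]
  7. access owl: MISS. Cache: [cherry rat mango owl]
  8. access rat: HIT. Next use of rat: never. Cache: [cherry rat mango owl]
  9. access ant: MISS, evict rat (next use: never). Cache: [cherry mango owl ant]
  10. access owl: HIT. Next use of owl: step 16. Cache: [cherry mango owl ant]
  11. access lemon: MISS, evict cherry (next use: step 25). Cache: [mango owl ant lemon]
  12. access mango: HIT. Next use of mango: step 21. Cache: [mango owl ant lemon]
  13. access lemon: HIT. Next use of lemon: step 15. Cache: [mango owl ant lemon]
  14. access apple: MISS, evict ant (next use: step 22). Cache: [mango owl lemon apple]
  15. access lemon: HIT. Next use of lemon: step 19. Cache: [mango owl lemon apple]
  16. access owl: HIT. Next use of owl: step 23. Cache: [mango owl lemon apple]
  17. access apple: HIT. Next use of apple: step 24. Cache: [mango owl lemon apple]
  18. access fox: MISS, evict apple (next use: step 24). Cache: [mango owl lemon fox]
  19. access lemon: HIT. Next use of lemon: never. Cache: [mango owl lemon fox]
  20. access fox: HIT. Next use of fox: never. Cache: [mango owl lemon fox]
  21. access mango: HIT. Next use of mango: step 27. Cache: [mango owl lemon fox]
  22. access ant: MISS, evict lemon (next use: never). Cache: [mango owl fox ant]
  23. access owl: HIT. Next use of owl: never. Cache: [mango owl fox ant]
  24. access apple: MISS, evict owl (next use: never). Cache: [mango fox ant apple]
  25. access cherry: MISS, evict fox (next use: never). Cache: [mango ant apple cherry]
  26. access apple: HIT. Next use of apple: never. Cache: [mango ant apple cherry]
  27. access mango: HIT. Next use of mango: step 29. Cache: [mango ant apple cherry]
  28. access cherry: HIT. Next use of cherry: never. Cache: [mango ant apple cherry]
  29. access mango: HIT. Next use of mango: never. Cache: [mango ant apple cherry]
Total: 18 hits, 11 misses, 7 evictions

Answer: 7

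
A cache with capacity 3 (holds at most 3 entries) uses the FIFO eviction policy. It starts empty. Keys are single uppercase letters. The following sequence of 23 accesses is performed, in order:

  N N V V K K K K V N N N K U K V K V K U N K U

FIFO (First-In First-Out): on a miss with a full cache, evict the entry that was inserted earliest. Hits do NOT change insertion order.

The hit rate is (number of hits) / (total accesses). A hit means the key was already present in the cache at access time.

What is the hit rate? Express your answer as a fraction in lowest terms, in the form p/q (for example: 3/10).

FIFO simulation (capacity=3):
  1. access N: MISS. Cache (old->new): [N]
  2. access N: HIT. Cache (old->new): [N]
  3. access V: MISS. Cache (old->new): [N V]
  4. access V: HIT. Cache (old->new): [N V]
  5. access K: MISS. Cache (old->new): [N V K]
  6. access K: HIT. Cache (old->new): [N V K]
  7. access K: HIT. Cache (old->new): [N V K]
  8. access K: HIT. Cache (old->new): [N V K]
  9. access V: HIT. Cache (old->new): [N V K]
  10. access N: HIT. Cache (old->new): [N V K]
  11. access N: HIT. Cache (old->new): [N V K]
  12. access N: HIT. Cache (old->new): [N V K]
  13. access K: HIT. Cache (old->new): [N V K]
  14. access U: MISS, evict N. Cache (old->new): [V K U]
  15. access K: HIT. Cache (old->new): [V K U]
  16. access V: HIT. Cache (old->new): [V K U]
  17. access K: HIT. Cache (old->new): [V K U]
  18. access V: HIT. Cache (old->new): [V K U]
  19. access K: HIT. Cache (old->new): [V K U]
  20. access U: HIT. Cache (old->new): [V K U]
  21. access N: MISS, evict V. Cache (old->new): [K U N]
  22. access K: HIT. Cache (old->new): [K U N]
  23. access U: HIT. Cache (old->new): [K U N]
Total: 18 hits, 5 misses, 2 evictions

Hit rate = 18/23

Answer: 18/23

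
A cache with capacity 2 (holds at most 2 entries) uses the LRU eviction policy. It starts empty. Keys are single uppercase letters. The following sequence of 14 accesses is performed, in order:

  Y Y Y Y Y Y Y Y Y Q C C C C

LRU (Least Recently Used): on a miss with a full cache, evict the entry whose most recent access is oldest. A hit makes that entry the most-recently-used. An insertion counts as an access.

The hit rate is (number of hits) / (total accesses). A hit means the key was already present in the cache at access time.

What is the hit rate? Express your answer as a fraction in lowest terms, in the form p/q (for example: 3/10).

LRU simulation (capacity=2):
  1. access Y: MISS. Cache (LRU->MRU): [Y]
  2. access Y: HIT. Cache (LRU->MRU): [Y]
  3. access Y: HIT. Cache (LRU->MRU): [Y]
  4. access Y: HIT. Cache (LRU->MRU): [Y]
  5. access Y: HIT. Cache (LRU->MRU): [Y]
  6. access Y: HIT. Cache (LRU->MRU): [Y]
  7. access Y: HIT. Cache (LRU->MRU): [Y]
  8. access Y: HIT. Cache (LRU->MRU): [Y]
  9. access Y: HIT. Cache (LRU->MRU): [Y]
  10. access Q: MISS. Cache (LRU->MRU): [Y Q]
  11. access C: MISS, evict Y. Cache (LRU->MRU): [Q C]
  12. access C: HIT. Cache (LRU->MRU): [Q C]
  13. access C: HIT. Cache (LRU->MRU): [Q C]
  14. access C: HIT. Cache (LRU->MRU): [Q C]
Total: 11 hits, 3 misses, 1 evictions

Hit rate = 11/14

Answer: 11/14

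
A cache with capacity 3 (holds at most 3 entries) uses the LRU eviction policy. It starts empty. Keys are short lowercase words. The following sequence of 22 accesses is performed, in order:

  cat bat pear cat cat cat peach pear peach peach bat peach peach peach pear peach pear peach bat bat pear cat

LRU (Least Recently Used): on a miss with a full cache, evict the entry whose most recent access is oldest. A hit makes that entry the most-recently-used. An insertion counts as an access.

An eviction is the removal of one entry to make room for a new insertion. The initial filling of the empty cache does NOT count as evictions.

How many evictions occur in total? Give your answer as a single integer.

Answer: 3

Derivation:
LRU simulation (capacity=3):
  1. access cat: MISS. Cache (LRU->MRU): [cat]
  2. access bat: MISS. Cache (LRU->MRU): [cat bat]
  3. access pear: MISS. Cache (LRU->MRU): [cat bat pear]
  4. access cat: HIT. Cache (LRU->MRU): [bat pear cat]
  5. access cat: HIT. Cache (LRU->MRU): [bat pear cat]
  6. access cat: HIT. Cache (LRU->MRU): [bat pear cat]
  7. access peach: MISS, evict bat. Cache (LRU->MRU): [pear cat peach]
  8. access pear: HIT. Cache (LRU->MRU): [cat peach pear]
  9. access peach: HIT. Cache (LRU->MRU): [cat pear peach]
  10. access peach: HIT. Cache (LRU->MRU): [cat pear peach]
  11. access bat: MISS, evict cat. Cache (LRU->MRU): [pear peach bat]
  12. access peach: HIT. Cache (LRU->MRU): [pear bat peach]
  13. access peach: HIT. Cache (LRU->MRU): [pear bat peach]
  14. access peach: HIT. Cache (LRU->MRU): [pear bat peach]
  15. access pear: HIT. Cache (LRU->MRU): [bat peach pear]
  16. access peach: HIT. Cache (LRU->MRU): [bat pear peach]
  17. access pear: HIT. Cache (LRU->MRU): [bat peach pear]
  18. access peach: HIT. Cache (LRU->MRU): [bat pear peach]
  19. access bat: HIT. Cache (LRU->MRU): [pear peach bat]
  20. access bat: HIT. Cache (LRU->MRU): [pear peach bat]
  21. access pear: HIT. Cache (LRU->MRU): [peach bat pear]
  22. access cat: MISS, evict peach. Cache (LRU->MRU): [bat pear cat]
Total: 16 hits, 6 misses, 3 evictions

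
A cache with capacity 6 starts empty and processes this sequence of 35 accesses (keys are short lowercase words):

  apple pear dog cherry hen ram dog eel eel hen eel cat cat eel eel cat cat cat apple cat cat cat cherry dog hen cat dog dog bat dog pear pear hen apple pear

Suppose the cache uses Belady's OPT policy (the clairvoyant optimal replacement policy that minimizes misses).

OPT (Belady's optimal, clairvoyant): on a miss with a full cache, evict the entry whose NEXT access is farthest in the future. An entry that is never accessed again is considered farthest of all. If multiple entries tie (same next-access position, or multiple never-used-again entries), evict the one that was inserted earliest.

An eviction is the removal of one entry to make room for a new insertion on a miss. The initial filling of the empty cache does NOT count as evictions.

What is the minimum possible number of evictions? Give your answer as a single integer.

Answer: 4

Derivation:
OPT (Belady) simulation (capacity=6):
  1. access apple: MISS. Cache: [apple]
  2. access pear: MISS. Cache: [apple pear]
  3. access dog: MISS. Cache: [apple pear dog]
  4. access cherry: MISS. Cache: [apple pear dog cherry]
  5. access hen: MISS. Cache: [apple pear dog cherry hen]
  6. access ram: MISS. Cache: [apple pear dog cherry hen ram]
  7. access dog: HIT. Next use of dog: step 24. Cache: [apple pear dog cherry hen ram]
  8. access eel: MISS, evict ram (next use: never). Cache: [apple pear dog cherry hen eel]
  9. access eel: HIT. Next use of eel: step 11. Cache: [apple pear dog cherry hen eel]
  10. access hen: HIT. Next use of hen: step 25. Cache: [apple pear dog cherry hen eel]
  11. access eel: HIT. Next use of eel: step 14. Cache: [apple pear dog cherry hen eel]
  12. access cat: MISS, evict pear (next use: step 31). Cache: [apple dog cherry hen eel cat]
  13. access cat: HIT. Next use of cat: step 16. Cache: [apple dog cherry hen eel cat]
  14. access eel: HIT. Next use of eel: step 15. Cache: [apple dog cherry hen eel cat]
  15. access eel: HIT. Next use of eel: never. Cache: [apple dog cherry hen eel cat]
  16. access cat: HIT. Next use of cat: step 17. Cache: [apple dog cherry hen eel cat]
  17. access cat: HIT. Next use of cat: step 18. Cache: [apple dog cherry hen eel cat]
  18. access cat: HIT. Next use of cat: step 20. Cache: [apple dog cherry hen eel cat]
  19. access apple: HIT. Next use of apple: step 34. Cache: [apple dog cherry hen eel cat]
  20. access cat: HIT. Next use of cat: step 21. Cache: [apple dog cherry hen eel cat]
  21. access cat: HIT. Next use of cat: step 22. Cache: [apple dog cherry hen eel cat]
  22. access cat: HIT. Next use of cat: step 26. Cache: [apple dog cherry hen eel cat]
  23. access cherry: HIT. Next use of cherry: never. Cache: [apple dog cherry hen eel cat]
  24. access dog: HIT. Next use of dog: step 27. Cache: [apple dog cherry hen eel cat]
  25. access hen: HIT. Next use of hen: step 33. Cache: [apple dog cherry hen eel cat]
  26. access cat: HIT. Next use of cat: never. Cache: [apple dog cherry hen eel cat]
  27. access dog: HIT. Next use of dog: step 28. Cache: [apple dog cherry hen eel cat]
  28. access dog: HIT. Next use of dog: step 30. Cache: [apple dog cherry hen eel cat]
  29. access bat: MISS, evict cherry (next use: never). Cache: [apple dog hen eel cat bat]
  30. access dog: HIT. Next use of dog: never. Cache: [apple dog hen eel cat bat]
  31. access pear: MISS, evict dog (next use: never). Cache: [apple hen eel cat bat pear]
  32. access pear: HIT. Next use of pear: step 35. Cache: [apple hen eel cat bat pear]
  33. access hen: HIT. Next use of hen: never. Cache: [apple hen eel cat bat pear]
  34. access apple: HIT. Next use of apple: never. Cache: [apple hen eel cat bat pear]
  35. access pear: HIT. Next use of pear: never. Cache: [apple hen eel cat bat pear]
Total: 25 hits, 10 misses, 4 evictions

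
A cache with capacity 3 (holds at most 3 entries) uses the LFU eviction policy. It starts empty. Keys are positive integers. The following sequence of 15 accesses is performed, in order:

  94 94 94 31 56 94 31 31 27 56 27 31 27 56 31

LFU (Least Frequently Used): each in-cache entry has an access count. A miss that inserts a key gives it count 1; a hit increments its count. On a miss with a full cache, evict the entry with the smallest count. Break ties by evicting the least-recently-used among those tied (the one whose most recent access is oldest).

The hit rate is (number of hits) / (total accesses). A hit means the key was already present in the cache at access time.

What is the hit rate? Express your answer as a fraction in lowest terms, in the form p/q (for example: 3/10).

LFU simulation (capacity=3):
  1. access 94: MISS. Cache: [94(c=1)]
  2. access 94: HIT, count now 2. Cache: [94(c=2)]
  3. access 94: HIT, count now 3. Cache: [94(c=3)]
  4. access 31: MISS. Cache: [31(c=1) 94(c=3)]
  5. access 56: MISS. Cache: [31(c=1) 56(c=1) 94(c=3)]
  6. access 94: HIT, count now 4. Cache: [31(c=1) 56(c=1) 94(c=4)]
  7. access 31: HIT, count now 2. Cache: [56(c=1) 31(c=2) 94(c=4)]
  8. access 31: HIT, count now 3. Cache: [56(c=1) 31(c=3) 94(c=4)]
  9. access 27: MISS, evict 56(c=1). Cache: [27(c=1) 31(c=3) 94(c=4)]
  10. access 56: MISS, evict 27(c=1). Cache: [56(c=1) 31(c=3) 94(c=4)]
  11. access 27: MISS, evict 56(c=1). Cache: [27(c=1) 31(c=3) 94(c=4)]
  12. access 31: HIT, count now 4. Cache: [27(c=1) 94(c=4) 31(c=4)]
  13. access 27: HIT, count now 2. Cache: [27(c=2) 94(c=4) 31(c=4)]
  14. access 56: MISS, evict 27(c=2). Cache: [56(c=1) 94(c=4) 31(c=4)]
  15. access 31: HIT, count now 5. Cache: [56(c=1) 94(c=4) 31(c=5)]
Total: 8 hits, 7 misses, 4 evictions

Hit rate = 8/15

Answer: 8/15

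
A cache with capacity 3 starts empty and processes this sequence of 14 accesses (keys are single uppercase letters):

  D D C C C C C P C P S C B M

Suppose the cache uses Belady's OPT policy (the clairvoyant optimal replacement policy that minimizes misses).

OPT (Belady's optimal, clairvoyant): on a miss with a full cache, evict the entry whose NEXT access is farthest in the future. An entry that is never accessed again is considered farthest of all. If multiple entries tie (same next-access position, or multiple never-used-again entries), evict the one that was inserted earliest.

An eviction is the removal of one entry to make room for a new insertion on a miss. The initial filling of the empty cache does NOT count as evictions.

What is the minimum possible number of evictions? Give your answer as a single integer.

Answer: 3

Derivation:
OPT (Belady) simulation (capacity=3):
  1. access D: MISS. Cache: [D]
  2. access D: HIT. Next use of D: never. Cache: [D]
  3. access C: MISS. Cache: [D C]
  4. access C: HIT. Next use of C: step 5. Cache: [D C]
  5. access C: HIT. Next use of C: step 6. Cache: [D C]
  6. access C: HIT. Next use of C: step 7. Cache: [D C]
  7. access C: HIT. Next use of C: step 9. Cache: [D C]
  8. access P: MISS. Cache: [D C P]
  9. access C: HIT. Next use of C: step 12. Cache: [D C P]
  10. access P: HIT. Next use of P: never. Cache: [D C P]
  11. access S: MISS, evict D (next use: never). Cache: [C P S]
  12. access C: HIT. Next use of C: never. Cache: [C P S]
  13. access B: MISS, evict C (next use: never). Cache: [P S B]
  14. access M: MISS, evict P (next use: never). Cache: [S B M]
Total: 8 hits, 6 misses, 3 evictions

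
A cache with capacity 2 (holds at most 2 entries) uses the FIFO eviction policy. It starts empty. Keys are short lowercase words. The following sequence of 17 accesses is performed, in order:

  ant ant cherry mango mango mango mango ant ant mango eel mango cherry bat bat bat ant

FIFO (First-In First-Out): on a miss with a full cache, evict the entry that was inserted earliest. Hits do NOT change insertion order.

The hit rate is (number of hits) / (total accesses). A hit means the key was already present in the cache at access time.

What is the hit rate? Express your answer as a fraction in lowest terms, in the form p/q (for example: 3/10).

FIFO simulation (capacity=2):
  1. access ant: MISS. Cache (old->new): [ant]
  2. access ant: HIT. Cache (old->new): [ant]
  3. access cherry: MISS. Cache (old->new): [ant cherry]
  4. access mango: MISS, evict ant. Cache (old->new): [cherry mango]
  5. access mango: HIT. Cache (old->new): [cherry mango]
  6. access mango: HIT. Cache (old->new): [cherry mango]
  7. access mango: HIT. Cache (old->new): [cherry mango]
  8. access ant: MISS, evict cherry. Cache (old->new): [mango ant]
  9. access ant: HIT. Cache (old->new): [mango ant]
  10. access mango: HIT. Cache (old->new): [mango ant]
  11. access eel: MISS, evict mango. Cache (old->new): [ant eel]
  12. access mango: MISS, evict ant. Cache (old->new): [eel mango]
  13. access cherry: MISS, evict eel. Cache (old->new): [mango cherry]
  14. access bat: MISS, evict mango. Cache (old->new): [cherry bat]
  15. access bat: HIT. Cache (old->new): [cherry bat]
  16. access bat: HIT. Cache (old->new): [cherry bat]
  17. access ant: MISS, evict cherry. Cache (old->new): [bat ant]
Total: 8 hits, 9 misses, 7 evictions

Hit rate = 8/17

Answer: 8/17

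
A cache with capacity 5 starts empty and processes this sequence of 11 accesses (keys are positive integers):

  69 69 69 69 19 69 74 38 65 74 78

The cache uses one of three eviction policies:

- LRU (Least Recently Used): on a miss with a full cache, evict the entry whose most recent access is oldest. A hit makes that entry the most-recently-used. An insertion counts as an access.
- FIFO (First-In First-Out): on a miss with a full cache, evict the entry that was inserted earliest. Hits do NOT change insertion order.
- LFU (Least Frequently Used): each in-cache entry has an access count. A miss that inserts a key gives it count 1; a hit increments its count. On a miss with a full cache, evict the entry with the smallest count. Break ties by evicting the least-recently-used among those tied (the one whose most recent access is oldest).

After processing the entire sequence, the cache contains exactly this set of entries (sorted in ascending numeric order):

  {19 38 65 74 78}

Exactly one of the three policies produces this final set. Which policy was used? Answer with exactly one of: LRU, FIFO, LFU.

Answer: FIFO

Derivation:
Simulating under each policy and comparing final sets:
  LRU: final set = {38 65 69 74 78} -> differs
  FIFO: final set = {19 38 65 74 78} -> MATCHES target
  LFU: final set = {38 65 69 74 78} -> differs
Only FIFO produces the target set.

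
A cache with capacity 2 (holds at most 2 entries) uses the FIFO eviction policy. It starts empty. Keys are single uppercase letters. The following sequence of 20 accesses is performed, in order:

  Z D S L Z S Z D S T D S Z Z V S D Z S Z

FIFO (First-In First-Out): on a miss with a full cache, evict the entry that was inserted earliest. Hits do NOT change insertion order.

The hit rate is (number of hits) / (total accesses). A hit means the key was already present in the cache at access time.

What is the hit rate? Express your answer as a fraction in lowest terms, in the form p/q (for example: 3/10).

Answer: 1/4

Derivation:
FIFO simulation (capacity=2):
  1. access Z: MISS. Cache (old->new): [Z]
  2. access D: MISS. Cache (old->new): [Z D]
  3. access S: MISS, evict Z. Cache (old->new): [D S]
  4. access L: MISS, evict D. Cache (old->new): [S L]
  5. access Z: MISS, evict S. Cache (old->new): [L Z]
  6. access S: MISS, evict L. Cache (old->new): [Z S]
  7. access Z: HIT. Cache (old->new): [Z S]
  8. access D: MISS, evict Z. Cache (old->new): [S D]
  9. access S: HIT. Cache (old->new): [S D]
  10. access T: MISS, evict S. Cache (old->new): [D T]
  11. access D: HIT. Cache (old->new): [D T]
  12. access S: MISS, evict D. Cache (old->new): [T S]
  13. access Z: MISS, evict T. Cache (old->new): [S Z]
  14. access Z: HIT. Cache (old->new): [S Z]
  15. access V: MISS, evict S. Cache (old->new): [Z V]
  16. access S: MISS, evict Z. Cache (old->new): [V S]
  17. access D: MISS, evict V. Cache (old->new): [S D]
  18. access Z: MISS, evict S. Cache (old->new): [D Z]
  19. access S: MISS, evict D. Cache (old->new): [Z S]
  20. access Z: HIT. Cache (old->new): [Z S]
Total: 5 hits, 15 misses, 13 evictions

Hit rate = 5/20 = 1/4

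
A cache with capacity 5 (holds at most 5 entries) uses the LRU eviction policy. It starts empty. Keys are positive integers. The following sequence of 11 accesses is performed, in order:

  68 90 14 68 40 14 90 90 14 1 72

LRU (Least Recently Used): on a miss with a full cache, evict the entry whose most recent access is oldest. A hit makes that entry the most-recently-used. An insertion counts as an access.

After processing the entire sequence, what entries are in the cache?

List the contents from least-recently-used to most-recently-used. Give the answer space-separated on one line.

LRU simulation (capacity=5):
  1. access 68: MISS. Cache (LRU->MRU): [68]
  2. access 90: MISS. Cache (LRU->MRU): [68 90]
  3. access 14: MISS. Cache (LRU->MRU): [68 90 14]
  4. access 68: HIT. Cache (LRU->MRU): [90 14 68]
  5. access 40: MISS. Cache (LRU->MRU): [90 14 68 40]
  6. access 14: HIT. Cache (LRU->MRU): [90 68 40 14]
  7. access 90: HIT. Cache (LRU->MRU): [68 40 14 90]
  8. access 90: HIT. Cache (LRU->MRU): [68 40 14 90]
  9. access 14: HIT. Cache (LRU->MRU): [68 40 90 14]
  10. access 1: MISS. Cache (LRU->MRU): [68 40 90 14 1]
  11. access 72: MISS, evict 68. Cache (LRU->MRU): [40 90 14 1 72]
Total: 5 hits, 6 misses, 1 evictions

Answer: 40 90 14 1 72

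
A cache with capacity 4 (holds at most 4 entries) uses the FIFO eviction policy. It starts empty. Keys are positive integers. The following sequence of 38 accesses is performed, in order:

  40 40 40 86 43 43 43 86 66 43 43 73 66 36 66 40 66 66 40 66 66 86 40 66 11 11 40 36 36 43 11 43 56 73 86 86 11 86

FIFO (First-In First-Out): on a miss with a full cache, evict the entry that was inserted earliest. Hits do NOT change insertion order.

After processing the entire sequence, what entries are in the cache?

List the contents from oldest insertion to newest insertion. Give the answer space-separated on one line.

FIFO simulation (capacity=4):
  1. access 40: MISS. Cache (old->new): [40]
  2. access 40: HIT. Cache (old->new): [40]
  3. access 40: HIT. Cache (old->new): [40]
  4. access 86: MISS. Cache (old->new): [40 86]
  5. access 43: MISS. Cache (old->new): [40 86 43]
  6. access 43: HIT. Cache (old->new): [40 86 43]
  7. access 43: HIT. Cache (old->new): [40 86 43]
  8. access 86: HIT. Cache (old->new): [40 86 43]
  9. access 66: MISS. Cache (old->new): [40 86 43 66]
  10. access 43: HIT. Cache (old->new): [40 86 43 66]
  11. access 43: HIT. Cache (old->new): [40 86 43 66]
  12. access 73: MISS, evict 40. Cache (old->new): [86 43 66 73]
  13. access 66: HIT. Cache (old->new): [86 43 66 73]
  14. access 36: MISS, evict 86. Cache (old->new): [43 66 73 36]
  15. access 66: HIT. Cache (old->new): [43 66 73 36]
  16. access 40: MISS, evict 43. Cache (old->new): [66 73 36 40]
  17. access 66: HIT. Cache (old->new): [66 73 36 40]
  18. access 66: HIT. Cache (old->new): [66 73 36 40]
  19. access 40: HIT. Cache (old->new): [66 73 36 40]
  20. access 66: HIT. Cache (old->new): [66 73 36 40]
  21. access 66: HIT. Cache (old->new): [66 73 36 40]
  22. access 86: MISS, evict 66. Cache (old->new): [73 36 40 86]
  23. access 40: HIT. Cache (old->new): [73 36 40 86]
  24. access 66: MISS, evict 73. Cache (old->new): [36 40 86 66]
  25. access 11: MISS, evict 36. Cache (old->new): [40 86 66 11]
  26. access 11: HIT. Cache (old->new): [40 86 66 11]
  27. access 40: HIT. Cache (old->new): [40 86 66 11]
  28. access 36: MISS, evict 40. Cache (old->new): [86 66 11 36]
  29. access 36: HIT. Cache (old->new): [86 66 11 36]
  30. access 43: MISS, evict 86. Cache (old->new): [66 11 36 43]
  31. access 11: HIT. Cache (old->new): [66 11 36 43]
  32. access 43: HIT. Cache (old->new): [66 11 36 43]
  33. access 56: MISS, evict 66. Cache (old->new): [11 36 43 56]
  34. access 73: MISS, evict 11. Cache (old->new): [36 43 56 73]
  35. access 86: MISS, evict 36. Cache (old->new): [43 56 73 86]
  36. access 86: HIT. Cache (old->new): [43 56 73 86]
  37. access 11: MISS, evict 43. Cache (old->new): [56 73 86 11]
  38. access 86: HIT. Cache (old->new): [56 73 86 11]
Total: 22 hits, 16 misses, 12 evictions

Answer: 56 73 86 11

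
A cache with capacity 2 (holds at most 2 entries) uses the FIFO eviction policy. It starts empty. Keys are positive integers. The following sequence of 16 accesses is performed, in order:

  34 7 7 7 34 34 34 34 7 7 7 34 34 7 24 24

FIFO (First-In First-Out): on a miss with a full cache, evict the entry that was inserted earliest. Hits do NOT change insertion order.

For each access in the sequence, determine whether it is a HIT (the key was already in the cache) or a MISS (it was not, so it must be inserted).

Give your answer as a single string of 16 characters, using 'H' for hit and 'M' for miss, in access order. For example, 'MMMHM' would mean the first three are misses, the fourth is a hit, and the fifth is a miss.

FIFO simulation (capacity=2):
  1. access 34: MISS. Cache (old->new): [34]
  2. access 7: MISS. Cache (old->new): [34 7]
  3. access 7: HIT. Cache (old->new): [34 7]
  4. access 7: HIT. Cache (old->new): [34 7]
  5. access 34: HIT. Cache (old->new): [34 7]
  6. access 34: HIT. Cache (old->new): [34 7]
  7. access 34: HIT. Cache (old->new): [34 7]
  8. access 34: HIT. Cache (old->new): [34 7]
  9. access 7: HIT. Cache (old->new): [34 7]
  10. access 7: HIT. Cache (old->new): [34 7]
  11. access 7: HIT. Cache (old->new): [34 7]
  12. access 34: HIT. Cache (old->new): [34 7]
  13. access 34: HIT. Cache (old->new): [34 7]
  14. access 7: HIT. Cache (old->new): [34 7]
  15. access 24: MISS, evict 34. Cache (old->new): [7 24]
  16. access 24: HIT. Cache (old->new): [7 24]
Total: 13 hits, 3 misses, 1 evictions

Answer: MMHHHHHHHHHHHHMH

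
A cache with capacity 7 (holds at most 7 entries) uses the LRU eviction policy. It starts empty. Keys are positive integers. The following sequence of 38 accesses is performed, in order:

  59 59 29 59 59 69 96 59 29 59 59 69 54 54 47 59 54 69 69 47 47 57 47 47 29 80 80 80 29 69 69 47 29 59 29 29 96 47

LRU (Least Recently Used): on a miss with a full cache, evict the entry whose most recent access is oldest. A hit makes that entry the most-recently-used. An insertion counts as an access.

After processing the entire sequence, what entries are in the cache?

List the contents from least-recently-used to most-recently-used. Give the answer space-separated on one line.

LRU simulation (capacity=7):
  1. access 59: MISS. Cache (LRU->MRU): [59]
  2. access 59: HIT. Cache (LRU->MRU): [59]
  3. access 29: MISS. Cache (LRU->MRU): [59 29]
  4. access 59: HIT. Cache (LRU->MRU): [29 59]
  5. access 59: HIT. Cache (LRU->MRU): [29 59]
  6. access 69: MISS. Cache (LRU->MRU): [29 59 69]
  7. access 96: MISS. Cache (LRU->MRU): [29 59 69 96]
  8. access 59: HIT. Cache (LRU->MRU): [29 69 96 59]
  9. access 29: HIT. Cache (LRU->MRU): [69 96 59 29]
  10. access 59: HIT. Cache (LRU->MRU): [69 96 29 59]
  11. access 59: HIT. Cache (LRU->MRU): [69 96 29 59]
  12. access 69: HIT. Cache (LRU->MRU): [96 29 59 69]
  13. access 54: MISS. Cache (LRU->MRU): [96 29 59 69 54]
  14. access 54: HIT. Cache (LRU->MRU): [96 29 59 69 54]
  15. access 47: MISS. Cache (LRU->MRU): [96 29 59 69 54 47]
  16. access 59: HIT. Cache (LRU->MRU): [96 29 69 54 47 59]
  17. access 54: HIT. Cache (LRU->MRU): [96 29 69 47 59 54]
  18. access 69: HIT. Cache (LRU->MRU): [96 29 47 59 54 69]
  19. access 69: HIT. Cache (LRU->MRU): [96 29 47 59 54 69]
  20. access 47: HIT. Cache (LRU->MRU): [96 29 59 54 69 47]
  21. access 47: HIT. Cache (LRU->MRU): [96 29 59 54 69 47]
  22. access 57: MISS. Cache (LRU->MRU): [96 29 59 54 69 47 57]
  23. access 47: HIT. Cache (LRU->MRU): [96 29 59 54 69 57 47]
  24. access 47: HIT. Cache (LRU->MRU): [96 29 59 54 69 57 47]
  25. access 29: HIT. Cache (LRU->MRU): [96 59 54 69 57 47 29]
  26. access 80: MISS, evict 96. Cache (LRU->MRU): [59 54 69 57 47 29 80]
  27. access 80: HIT. Cache (LRU->MRU): [59 54 69 57 47 29 80]
  28. access 80: HIT. Cache (LRU->MRU): [59 54 69 57 47 29 80]
  29. access 29: HIT. Cache (LRU->MRU): [59 54 69 57 47 80 29]
  30. access 69: HIT. Cache (LRU->MRU): [59 54 57 47 80 29 69]
  31. access 69: HIT. Cache (LRU->MRU): [59 54 57 47 80 29 69]
  32. access 47: HIT. Cache (LRU->MRU): [59 54 57 80 29 69 47]
  33. access 29: HIT. Cache (LRU->MRU): [59 54 57 80 69 47 29]
  34. access 59: HIT. Cache (LRU->MRU): [54 57 80 69 47 29 59]
  35. access 29: HIT. Cache (LRU->MRU): [54 57 80 69 47 59 29]
  36. access 29: HIT. Cache (LRU->MRU): [54 57 80 69 47 59 29]
  37. access 96: MISS, evict 54. Cache (LRU->MRU): [57 80 69 47 59 29 96]
  38. access 47: HIT. Cache (LRU->MRU): [57 80 69 59 29 96 47]
Total: 29 hits, 9 misses, 2 evictions

Answer: 57 80 69 59 29 96 47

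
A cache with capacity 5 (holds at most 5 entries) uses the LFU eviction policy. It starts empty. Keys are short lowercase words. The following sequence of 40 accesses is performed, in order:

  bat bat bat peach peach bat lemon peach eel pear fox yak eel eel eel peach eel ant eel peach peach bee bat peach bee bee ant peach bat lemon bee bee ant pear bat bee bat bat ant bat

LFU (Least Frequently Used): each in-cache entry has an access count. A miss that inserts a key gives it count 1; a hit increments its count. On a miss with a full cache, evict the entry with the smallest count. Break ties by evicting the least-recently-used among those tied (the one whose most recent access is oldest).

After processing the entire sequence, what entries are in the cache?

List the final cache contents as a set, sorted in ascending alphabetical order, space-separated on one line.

LFU simulation (capacity=5):
  1. access bat: MISS. Cache: [bat(c=1)]
  2. access bat: HIT, count now 2. Cache: [bat(c=2)]
  3. access bat: HIT, count now 3. Cache: [bat(c=3)]
  4. access peach: MISS. Cache: [peach(c=1) bat(c=3)]
  5. access peach: HIT, count now 2. Cache: [peach(c=2) bat(c=3)]
  6. access bat: HIT, count now 4. Cache: [peach(c=2) bat(c=4)]
  7. access lemon: MISS. Cache: [lemon(c=1) peach(c=2) bat(c=4)]
  8. access peach: HIT, count now 3. Cache: [lemon(c=1) peach(c=3) bat(c=4)]
  9. access eel: MISS. Cache: [lemon(c=1) eel(c=1) peach(c=3) bat(c=4)]
  10. access pear: MISS. Cache: [lemon(c=1) eel(c=1) pear(c=1) peach(c=3) bat(c=4)]
  11. access fox: MISS, evict lemon(c=1). Cache: [eel(c=1) pear(c=1) fox(c=1) peach(c=3) bat(c=4)]
  12. access yak: MISS, evict eel(c=1). Cache: [pear(c=1) fox(c=1) yak(c=1) peach(c=3) bat(c=4)]
  13. access eel: MISS, evict pear(c=1). Cache: [fox(c=1) yak(c=1) eel(c=1) peach(c=3) bat(c=4)]
  14. access eel: HIT, count now 2. Cache: [fox(c=1) yak(c=1) eel(c=2) peach(c=3) bat(c=4)]
  15. access eel: HIT, count now 3. Cache: [fox(c=1) yak(c=1) peach(c=3) eel(c=3) bat(c=4)]
  16. access peach: HIT, count now 4. Cache: [fox(c=1) yak(c=1) eel(c=3) bat(c=4) peach(c=4)]
  17. access eel: HIT, count now 4. Cache: [fox(c=1) yak(c=1) bat(c=4) peach(c=4) eel(c=4)]
  18. access ant: MISS, evict fox(c=1). Cache: [yak(c=1) ant(c=1) bat(c=4) peach(c=4) eel(c=4)]
  19. access eel: HIT, count now 5. Cache: [yak(c=1) ant(c=1) bat(c=4) peach(c=4) eel(c=5)]
  20. access peach: HIT, count now 5. Cache: [yak(c=1) ant(c=1) bat(c=4) eel(c=5) peach(c=5)]
  21. access peach: HIT, count now 6. Cache: [yak(c=1) ant(c=1) bat(c=4) eel(c=5) peach(c=6)]
  22. access bee: MISS, evict yak(c=1). Cache: [ant(c=1) bee(c=1) bat(c=4) eel(c=5) peach(c=6)]
  23. access bat: HIT, count now 5. Cache: [ant(c=1) bee(c=1) eel(c=5) bat(c=5) peach(c=6)]
  24. access peach: HIT, count now 7. Cache: [ant(c=1) bee(c=1) eel(c=5) bat(c=5) peach(c=7)]
  25. access bee: HIT, count now 2. Cache: [ant(c=1) bee(c=2) eel(c=5) bat(c=5) peach(c=7)]
  26. access bee: HIT, count now 3. Cache: [ant(c=1) bee(c=3) eel(c=5) bat(c=5) peach(c=7)]
  27. access ant: HIT, count now 2. Cache: [ant(c=2) bee(c=3) eel(c=5) bat(c=5) peach(c=7)]
  28. access peach: HIT, count now 8. Cache: [ant(c=2) bee(c=3) eel(c=5) bat(c=5) peach(c=8)]
  29. access bat: HIT, count now 6. Cache: [ant(c=2) bee(c=3) eel(c=5) bat(c=6) peach(c=8)]
  30. access lemon: MISS, evict ant(c=2). Cache: [lemon(c=1) bee(c=3) eel(c=5) bat(c=6) peach(c=8)]
  31. access bee: HIT, count now 4. Cache: [lemon(c=1) bee(c=4) eel(c=5) bat(c=6) peach(c=8)]
  32. access bee: HIT, count now 5. Cache: [lemon(c=1) eel(c=5) bee(c=5) bat(c=6) peach(c=8)]
  33. access ant: MISS, evict lemon(c=1). Cache: [ant(c=1) eel(c=5) bee(c=5) bat(c=6) peach(c=8)]
  34. access pear: MISS, evict ant(c=1). Cache: [pear(c=1) eel(c=5) bee(c=5) bat(c=6) peach(c=8)]
  35. access bat: HIT, count now 7. Cache: [pear(c=1) eel(c=5) bee(c=5) bat(c=7) peach(c=8)]
  36. access bee: HIT, count now 6. Cache: [pear(c=1) eel(c=5) bee(c=6) bat(c=7) peach(c=8)]
  37. access bat: HIT, count now 8. Cache: [pear(c=1) eel(c=5) bee(c=6) peach(c=8) bat(c=8)]
  38. access bat: HIT, count now 9. Cache: [pear(c=1) eel(c=5) bee(c=6) peach(c=8) bat(c=9)]
  39. access ant: MISS, evict pear(c=1). Cache: [ant(c=1) eel(c=5) bee(c=6) peach(c=8) bat(c=9)]
  40. access bat: HIT, count now 10. Cache: [ant(c=1) eel(c=5) bee(c=6) peach(c=8) bat(c=10)]
Total: 26 hits, 14 misses, 9 evictions

Answer: ant bat bee eel peach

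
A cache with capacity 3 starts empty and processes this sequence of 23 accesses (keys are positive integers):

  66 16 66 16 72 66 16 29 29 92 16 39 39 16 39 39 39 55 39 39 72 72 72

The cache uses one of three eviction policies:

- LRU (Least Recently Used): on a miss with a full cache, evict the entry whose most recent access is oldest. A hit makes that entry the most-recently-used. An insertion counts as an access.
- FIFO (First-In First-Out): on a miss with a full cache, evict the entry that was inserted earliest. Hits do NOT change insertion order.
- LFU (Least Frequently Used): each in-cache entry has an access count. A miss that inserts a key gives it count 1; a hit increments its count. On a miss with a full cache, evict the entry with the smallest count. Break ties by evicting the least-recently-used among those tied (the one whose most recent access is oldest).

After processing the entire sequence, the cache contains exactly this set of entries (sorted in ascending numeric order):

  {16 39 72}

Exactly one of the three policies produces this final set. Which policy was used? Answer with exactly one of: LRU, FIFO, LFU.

Simulating under each policy and comparing final sets:
  LRU: final set = {39 55 72} -> differs
  FIFO: final set = {39 55 72} -> differs
  LFU: final set = {16 39 72} -> MATCHES target
Only LFU produces the target set.

Answer: LFU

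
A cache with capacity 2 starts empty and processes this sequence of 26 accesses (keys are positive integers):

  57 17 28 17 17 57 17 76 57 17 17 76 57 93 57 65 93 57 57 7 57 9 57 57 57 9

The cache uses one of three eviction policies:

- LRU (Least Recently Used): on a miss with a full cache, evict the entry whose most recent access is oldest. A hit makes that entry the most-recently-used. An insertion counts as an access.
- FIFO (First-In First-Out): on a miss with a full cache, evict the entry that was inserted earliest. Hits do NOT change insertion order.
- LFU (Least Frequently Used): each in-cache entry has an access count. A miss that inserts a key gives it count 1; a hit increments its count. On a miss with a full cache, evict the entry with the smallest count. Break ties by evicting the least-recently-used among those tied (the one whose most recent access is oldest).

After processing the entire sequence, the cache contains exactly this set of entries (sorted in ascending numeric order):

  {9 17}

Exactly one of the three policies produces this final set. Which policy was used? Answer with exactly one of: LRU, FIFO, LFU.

Simulating under each policy and comparing final sets:
  LRU: final set = {9 57} -> differs
  FIFO: final set = {9 57} -> differs
  LFU: final set = {9 17} -> MATCHES target
Only LFU produces the target set.

Answer: LFU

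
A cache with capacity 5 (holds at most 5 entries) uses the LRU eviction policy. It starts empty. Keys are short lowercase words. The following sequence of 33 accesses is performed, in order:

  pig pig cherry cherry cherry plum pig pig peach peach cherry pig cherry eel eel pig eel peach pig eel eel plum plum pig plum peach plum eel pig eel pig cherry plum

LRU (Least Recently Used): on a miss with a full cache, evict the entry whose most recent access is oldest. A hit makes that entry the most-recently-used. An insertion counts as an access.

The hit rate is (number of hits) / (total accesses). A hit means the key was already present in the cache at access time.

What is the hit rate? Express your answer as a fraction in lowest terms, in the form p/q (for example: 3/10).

Answer: 28/33

Derivation:
LRU simulation (capacity=5):
  1. access pig: MISS. Cache (LRU->MRU): [pig]
  2. access pig: HIT. Cache (LRU->MRU): [pig]
  3. access cherry: MISS. Cache (LRU->MRU): [pig cherry]
  4. access cherry: HIT. Cache (LRU->MRU): [pig cherry]
  5. access cherry: HIT. Cache (LRU->MRU): [pig cherry]
  6. access plum: MISS. Cache (LRU->MRU): [pig cherry plum]
  7. access pig: HIT. Cache (LRU->MRU): [cherry plum pig]
  8. access pig: HIT. Cache (LRU->MRU): [cherry plum pig]
  9. access peach: MISS. Cache (LRU->MRU): [cherry plum pig peach]
  10. access peach: HIT. Cache (LRU->MRU): [cherry plum pig peach]
  11. access cherry: HIT. Cache (LRU->MRU): [plum pig peach cherry]
  12. access pig: HIT. Cache (LRU->MRU): [plum peach cherry pig]
  13. access cherry: HIT. Cache (LRU->MRU): [plum peach pig cherry]
  14. access eel: MISS. Cache (LRU->MRU): [plum peach pig cherry eel]
  15. access eel: HIT. Cache (LRU->MRU): [plum peach pig cherry eel]
  16. access pig: HIT. Cache (LRU->MRU): [plum peach cherry eel pig]
  17. access eel: HIT. Cache (LRU->MRU): [plum peach cherry pig eel]
  18. access peach: HIT. Cache (LRU->MRU): [plum cherry pig eel peach]
  19. access pig: HIT. Cache (LRU->MRU): [plum cherry eel peach pig]
  20. access eel: HIT. Cache (LRU->MRU): [plum cherry peach pig eel]
  21. access eel: HIT. Cache (LRU->MRU): [plum cherry peach pig eel]
  22. access plum: HIT. Cache (LRU->MRU): [cherry peach pig eel plum]
  23. access plum: HIT. Cache (LRU->MRU): [cherry peach pig eel plum]
  24. access pig: HIT. Cache (LRU->MRU): [cherry peach eel plum pig]
  25. access plum: HIT. Cache (LRU->MRU): [cherry peach eel pig plum]
  26. access peach: HIT. Cache (LRU->MRU): [cherry eel pig plum peach]
  27. access plum: HIT. Cache (LRU->MRU): [cherry eel pig peach plum]
  28. access eel: HIT. Cache (LRU->MRU): [cherry pig peach plum eel]
  29. access pig: HIT. Cache (LRU->MRU): [cherry peach plum eel pig]
  30. access eel: HIT. Cache (LRU->MRU): [cherry peach plum pig eel]
  31. access pig: HIT. Cache (LRU->MRU): [cherry peach plum eel pig]
  32. access cherry: HIT. Cache (LRU->MRU): [peach plum eel pig cherry]
  33. access plum: HIT. Cache (LRU->MRU): [peach eel pig cherry plum]
Total: 28 hits, 5 misses, 0 evictions

Hit rate = 28/33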